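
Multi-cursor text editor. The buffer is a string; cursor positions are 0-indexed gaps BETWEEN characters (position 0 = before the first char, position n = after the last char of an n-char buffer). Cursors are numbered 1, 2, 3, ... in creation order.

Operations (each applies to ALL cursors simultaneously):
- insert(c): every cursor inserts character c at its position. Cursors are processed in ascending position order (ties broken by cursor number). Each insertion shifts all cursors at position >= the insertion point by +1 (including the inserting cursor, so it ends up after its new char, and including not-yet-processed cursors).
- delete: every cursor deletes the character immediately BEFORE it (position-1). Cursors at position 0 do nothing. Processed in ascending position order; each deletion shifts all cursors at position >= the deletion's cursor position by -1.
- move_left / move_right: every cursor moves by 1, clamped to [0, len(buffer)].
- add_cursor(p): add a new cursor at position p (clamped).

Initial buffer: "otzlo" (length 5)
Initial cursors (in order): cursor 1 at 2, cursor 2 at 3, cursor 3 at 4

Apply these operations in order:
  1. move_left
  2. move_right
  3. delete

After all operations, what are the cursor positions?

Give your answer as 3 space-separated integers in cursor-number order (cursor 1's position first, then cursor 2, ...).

Answer: 1 1 1

Derivation:
After op 1 (move_left): buffer="otzlo" (len 5), cursors c1@1 c2@2 c3@3, authorship .....
After op 2 (move_right): buffer="otzlo" (len 5), cursors c1@2 c2@3 c3@4, authorship .....
After op 3 (delete): buffer="oo" (len 2), cursors c1@1 c2@1 c3@1, authorship ..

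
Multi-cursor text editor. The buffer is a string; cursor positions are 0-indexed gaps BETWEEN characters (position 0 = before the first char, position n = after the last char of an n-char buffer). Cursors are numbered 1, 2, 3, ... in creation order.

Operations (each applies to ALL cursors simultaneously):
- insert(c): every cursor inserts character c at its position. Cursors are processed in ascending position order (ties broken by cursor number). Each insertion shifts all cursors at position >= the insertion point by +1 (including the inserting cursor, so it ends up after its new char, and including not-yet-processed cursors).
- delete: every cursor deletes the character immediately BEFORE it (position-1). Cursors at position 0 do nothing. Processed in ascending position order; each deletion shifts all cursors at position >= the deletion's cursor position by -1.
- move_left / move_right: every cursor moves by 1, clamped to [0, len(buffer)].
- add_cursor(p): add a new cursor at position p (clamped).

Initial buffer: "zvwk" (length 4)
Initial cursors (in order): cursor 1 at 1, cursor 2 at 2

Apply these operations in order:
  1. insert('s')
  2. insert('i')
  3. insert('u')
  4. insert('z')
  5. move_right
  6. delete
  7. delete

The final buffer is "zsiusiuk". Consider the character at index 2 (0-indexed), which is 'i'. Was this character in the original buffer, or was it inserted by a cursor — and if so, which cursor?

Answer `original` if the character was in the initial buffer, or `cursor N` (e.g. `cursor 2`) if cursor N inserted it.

After op 1 (insert('s')): buffer="zsvswk" (len 6), cursors c1@2 c2@4, authorship .1.2..
After op 2 (insert('i')): buffer="zsivsiwk" (len 8), cursors c1@3 c2@6, authorship .11.22..
After op 3 (insert('u')): buffer="zsiuvsiuwk" (len 10), cursors c1@4 c2@8, authorship .111.222..
After op 4 (insert('z')): buffer="zsiuzvsiuzwk" (len 12), cursors c1@5 c2@10, authorship .1111.2222..
After op 5 (move_right): buffer="zsiuzvsiuzwk" (len 12), cursors c1@6 c2@11, authorship .1111.2222..
After op 6 (delete): buffer="zsiuzsiuzk" (len 10), cursors c1@5 c2@9, authorship .11112222.
After op 7 (delete): buffer="zsiusiuk" (len 8), cursors c1@4 c2@7, authorship .111222.
Authorship (.=original, N=cursor N): . 1 1 1 2 2 2 .
Index 2: author = 1

Answer: cursor 1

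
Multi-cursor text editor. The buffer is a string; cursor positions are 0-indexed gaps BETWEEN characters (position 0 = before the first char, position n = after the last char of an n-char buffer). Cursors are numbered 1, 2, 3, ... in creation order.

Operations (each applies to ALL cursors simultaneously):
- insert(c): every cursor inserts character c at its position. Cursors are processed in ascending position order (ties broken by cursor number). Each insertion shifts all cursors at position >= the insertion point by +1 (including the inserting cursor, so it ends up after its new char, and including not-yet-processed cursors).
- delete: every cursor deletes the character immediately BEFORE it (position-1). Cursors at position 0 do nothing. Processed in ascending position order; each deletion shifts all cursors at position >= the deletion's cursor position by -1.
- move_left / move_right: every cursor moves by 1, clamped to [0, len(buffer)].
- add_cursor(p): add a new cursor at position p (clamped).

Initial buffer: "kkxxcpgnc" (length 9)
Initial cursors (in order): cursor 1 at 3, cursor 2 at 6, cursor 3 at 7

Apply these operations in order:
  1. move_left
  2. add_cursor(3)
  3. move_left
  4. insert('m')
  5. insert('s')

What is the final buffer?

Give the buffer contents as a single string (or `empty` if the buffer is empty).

Answer: kmskmsxxmscmspgnc

Derivation:
After op 1 (move_left): buffer="kkxxcpgnc" (len 9), cursors c1@2 c2@5 c3@6, authorship .........
After op 2 (add_cursor(3)): buffer="kkxxcpgnc" (len 9), cursors c1@2 c4@3 c2@5 c3@6, authorship .........
After op 3 (move_left): buffer="kkxxcpgnc" (len 9), cursors c1@1 c4@2 c2@4 c3@5, authorship .........
After op 4 (insert('m')): buffer="kmkmxxmcmpgnc" (len 13), cursors c1@2 c4@4 c2@7 c3@9, authorship .1.4..2.3....
After op 5 (insert('s')): buffer="kmskmsxxmscmspgnc" (len 17), cursors c1@3 c4@6 c2@10 c3@13, authorship .11.44..22.33....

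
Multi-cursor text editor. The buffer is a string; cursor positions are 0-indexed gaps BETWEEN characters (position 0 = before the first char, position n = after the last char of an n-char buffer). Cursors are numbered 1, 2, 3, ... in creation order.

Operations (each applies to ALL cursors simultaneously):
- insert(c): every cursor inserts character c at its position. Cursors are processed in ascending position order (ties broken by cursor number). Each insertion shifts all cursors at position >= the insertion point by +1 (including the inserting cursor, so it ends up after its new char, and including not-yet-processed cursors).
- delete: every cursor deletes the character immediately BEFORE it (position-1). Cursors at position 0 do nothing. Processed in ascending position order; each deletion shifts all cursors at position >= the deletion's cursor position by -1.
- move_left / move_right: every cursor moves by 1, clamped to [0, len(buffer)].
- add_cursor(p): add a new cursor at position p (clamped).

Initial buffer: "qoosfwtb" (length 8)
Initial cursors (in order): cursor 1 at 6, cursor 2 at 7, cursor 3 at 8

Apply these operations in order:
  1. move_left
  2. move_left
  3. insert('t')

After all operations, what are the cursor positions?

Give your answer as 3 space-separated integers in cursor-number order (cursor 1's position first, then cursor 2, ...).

After op 1 (move_left): buffer="qoosfwtb" (len 8), cursors c1@5 c2@6 c3@7, authorship ........
After op 2 (move_left): buffer="qoosfwtb" (len 8), cursors c1@4 c2@5 c3@6, authorship ........
After op 3 (insert('t')): buffer="qoostftwttb" (len 11), cursors c1@5 c2@7 c3@9, authorship ....1.2.3..

Answer: 5 7 9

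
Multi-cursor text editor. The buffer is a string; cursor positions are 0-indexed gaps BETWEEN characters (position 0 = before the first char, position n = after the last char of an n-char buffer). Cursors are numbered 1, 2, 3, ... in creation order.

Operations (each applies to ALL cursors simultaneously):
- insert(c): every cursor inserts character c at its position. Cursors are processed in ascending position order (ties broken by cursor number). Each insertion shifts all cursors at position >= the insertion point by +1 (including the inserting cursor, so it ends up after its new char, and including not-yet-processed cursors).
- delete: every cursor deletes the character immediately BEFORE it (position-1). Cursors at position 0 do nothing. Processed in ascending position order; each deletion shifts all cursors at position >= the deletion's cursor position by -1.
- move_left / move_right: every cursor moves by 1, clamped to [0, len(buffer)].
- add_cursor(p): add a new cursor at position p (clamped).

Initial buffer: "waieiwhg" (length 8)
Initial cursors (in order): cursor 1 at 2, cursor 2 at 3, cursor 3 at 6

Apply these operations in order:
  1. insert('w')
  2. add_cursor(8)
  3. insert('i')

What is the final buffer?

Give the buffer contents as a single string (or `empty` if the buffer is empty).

After op 1 (insert('w')): buffer="wawiweiwwhg" (len 11), cursors c1@3 c2@5 c3@9, authorship ..1.2...3..
After op 2 (add_cursor(8)): buffer="wawiweiwwhg" (len 11), cursors c1@3 c2@5 c4@8 c3@9, authorship ..1.2...3..
After op 3 (insert('i')): buffer="wawiiwieiwiwihg" (len 15), cursors c1@4 c2@7 c4@11 c3@13, authorship ..11.22...433..

Answer: wawiiwieiwiwihg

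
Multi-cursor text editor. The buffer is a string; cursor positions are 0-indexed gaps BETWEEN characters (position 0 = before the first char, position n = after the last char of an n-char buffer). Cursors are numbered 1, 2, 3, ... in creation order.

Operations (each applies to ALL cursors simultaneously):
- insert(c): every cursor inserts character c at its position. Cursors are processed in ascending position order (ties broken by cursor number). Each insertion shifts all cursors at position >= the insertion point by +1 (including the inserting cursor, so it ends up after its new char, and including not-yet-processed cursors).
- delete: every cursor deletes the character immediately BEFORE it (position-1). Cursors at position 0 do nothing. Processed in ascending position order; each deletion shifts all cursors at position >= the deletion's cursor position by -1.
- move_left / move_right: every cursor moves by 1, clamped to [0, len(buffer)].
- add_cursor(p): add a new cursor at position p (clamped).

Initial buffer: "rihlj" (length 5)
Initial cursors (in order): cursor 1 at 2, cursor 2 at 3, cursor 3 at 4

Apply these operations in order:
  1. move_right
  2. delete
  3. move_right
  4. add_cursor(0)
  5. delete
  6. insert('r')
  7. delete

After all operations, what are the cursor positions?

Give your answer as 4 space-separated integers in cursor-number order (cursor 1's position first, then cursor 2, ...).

Answer: 0 0 0 0

Derivation:
After op 1 (move_right): buffer="rihlj" (len 5), cursors c1@3 c2@4 c3@5, authorship .....
After op 2 (delete): buffer="ri" (len 2), cursors c1@2 c2@2 c3@2, authorship ..
After op 3 (move_right): buffer="ri" (len 2), cursors c1@2 c2@2 c3@2, authorship ..
After op 4 (add_cursor(0)): buffer="ri" (len 2), cursors c4@0 c1@2 c2@2 c3@2, authorship ..
After op 5 (delete): buffer="" (len 0), cursors c1@0 c2@0 c3@0 c4@0, authorship 
After op 6 (insert('r')): buffer="rrrr" (len 4), cursors c1@4 c2@4 c3@4 c4@4, authorship 1234
After op 7 (delete): buffer="" (len 0), cursors c1@0 c2@0 c3@0 c4@0, authorship 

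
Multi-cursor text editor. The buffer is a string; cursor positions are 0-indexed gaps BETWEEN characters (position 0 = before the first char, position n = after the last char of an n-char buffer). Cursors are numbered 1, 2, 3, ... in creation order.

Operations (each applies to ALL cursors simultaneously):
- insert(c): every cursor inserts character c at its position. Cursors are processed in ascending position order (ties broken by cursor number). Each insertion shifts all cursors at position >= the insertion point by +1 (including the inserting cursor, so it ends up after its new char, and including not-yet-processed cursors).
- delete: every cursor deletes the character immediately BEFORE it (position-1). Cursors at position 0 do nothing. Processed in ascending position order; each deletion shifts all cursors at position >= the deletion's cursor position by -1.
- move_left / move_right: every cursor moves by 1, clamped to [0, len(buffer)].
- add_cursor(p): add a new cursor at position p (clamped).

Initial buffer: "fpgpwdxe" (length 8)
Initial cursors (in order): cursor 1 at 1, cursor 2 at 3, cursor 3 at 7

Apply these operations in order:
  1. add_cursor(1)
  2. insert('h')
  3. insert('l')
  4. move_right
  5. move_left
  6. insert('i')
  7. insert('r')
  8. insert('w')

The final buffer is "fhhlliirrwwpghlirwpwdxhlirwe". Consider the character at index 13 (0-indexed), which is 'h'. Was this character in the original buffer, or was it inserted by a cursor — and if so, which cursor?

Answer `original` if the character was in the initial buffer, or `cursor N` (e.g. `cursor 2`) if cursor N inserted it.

Answer: cursor 2

Derivation:
After op 1 (add_cursor(1)): buffer="fpgpwdxe" (len 8), cursors c1@1 c4@1 c2@3 c3@7, authorship ........
After op 2 (insert('h')): buffer="fhhpghpwdxhe" (len 12), cursors c1@3 c4@3 c2@6 c3@11, authorship .14..2....3.
After op 3 (insert('l')): buffer="fhhllpghlpwdxhle" (len 16), cursors c1@5 c4@5 c2@9 c3@15, authorship .1414..22....33.
After op 4 (move_right): buffer="fhhllpghlpwdxhle" (len 16), cursors c1@6 c4@6 c2@10 c3@16, authorship .1414..22....33.
After op 5 (move_left): buffer="fhhllpghlpwdxhle" (len 16), cursors c1@5 c4@5 c2@9 c3@15, authorship .1414..22....33.
After op 6 (insert('i')): buffer="fhhlliipghlipwdxhlie" (len 20), cursors c1@7 c4@7 c2@12 c3@19, authorship .141414..222....333.
After op 7 (insert('r')): buffer="fhhlliirrpghlirpwdxhlire" (len 24), cursors c1@9 c4@9 c2@15 c3@23, authorship .14141414..2222....3333.
After op 8 (insert('w')): buffer="fhhlliirrwwpghlirwpwdxhlirwe" (len 28), cursors c1@11 c4@11 c2@18 c3@27, authorship .1414141414..22222....33333.
Authorship (.=original, N=cursor N): . 1 4 1 4 1 4 1 4 1 4 . . 2 2 2 2 2 . . . . 3 3 3 3 3 .
Index 13: author = 2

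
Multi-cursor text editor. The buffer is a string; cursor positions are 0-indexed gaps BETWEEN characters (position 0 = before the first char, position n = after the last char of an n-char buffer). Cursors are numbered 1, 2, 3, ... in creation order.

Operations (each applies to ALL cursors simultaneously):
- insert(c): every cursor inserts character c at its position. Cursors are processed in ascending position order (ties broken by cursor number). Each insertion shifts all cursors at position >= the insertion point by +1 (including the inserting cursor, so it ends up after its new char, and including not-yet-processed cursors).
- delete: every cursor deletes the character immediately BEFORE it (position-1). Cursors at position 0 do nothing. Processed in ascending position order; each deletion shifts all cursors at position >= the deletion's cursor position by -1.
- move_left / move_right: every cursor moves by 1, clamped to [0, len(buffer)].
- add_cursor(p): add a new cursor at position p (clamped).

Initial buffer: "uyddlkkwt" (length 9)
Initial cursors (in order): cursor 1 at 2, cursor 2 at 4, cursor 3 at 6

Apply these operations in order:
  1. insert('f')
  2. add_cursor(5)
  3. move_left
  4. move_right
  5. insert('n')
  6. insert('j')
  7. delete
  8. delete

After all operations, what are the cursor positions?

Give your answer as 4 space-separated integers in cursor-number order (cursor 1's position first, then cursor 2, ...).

Answer: 3 6 9 5

Derivation:
After op 1 (insert('f')): buffer="uyfddflkfkwt" (len 12), cursors c1@3 c2@6 c3@9, authorship ..1..2..3...
After op 2 (add_cursor(5)): buffer="uyfddflkfkwt" (len 12), cursors c1@3 c4@5 c2@6 c3@9, authorship ..1..2..3...
After op 3 (move_left): buffer="uyfddflkfkwt" (len 12), cursors c1@2 c4@4 c2@5 c3@8, authorship ..1..2..3...
After op 4 (move_right): buffer="uyfddflkfkwt" (len 12), cursors c1@3 c4@5 c2@6 c3@9, authorship ..1..2..3...
After op 5 (insert('n')): buffer="uyfnddnfnlkfnkwt" (len 16), cursors c1@4 c4@7 c2@9 c3@13, authorship ..11..422..33...
After op 6 (insert('j')): buffer="uyfnjddnjfnjlkfnjkwt" (len 20), cursors c1@5 c4@9 c2@12 c3@17, authorship ..111..44222..333...
After op 7 (delete): buffer="uyfnddnfnlkfnkwt" (len 16), cursors c1@4 c4@7 c2@9 c3@13, authorship ..11..422..33...
After op 8 (delete): buffer="uyfddflkfkwt" (len 12), cursors c1@3 c4@5 c2@6 c3@9, authorship ..1..2..3...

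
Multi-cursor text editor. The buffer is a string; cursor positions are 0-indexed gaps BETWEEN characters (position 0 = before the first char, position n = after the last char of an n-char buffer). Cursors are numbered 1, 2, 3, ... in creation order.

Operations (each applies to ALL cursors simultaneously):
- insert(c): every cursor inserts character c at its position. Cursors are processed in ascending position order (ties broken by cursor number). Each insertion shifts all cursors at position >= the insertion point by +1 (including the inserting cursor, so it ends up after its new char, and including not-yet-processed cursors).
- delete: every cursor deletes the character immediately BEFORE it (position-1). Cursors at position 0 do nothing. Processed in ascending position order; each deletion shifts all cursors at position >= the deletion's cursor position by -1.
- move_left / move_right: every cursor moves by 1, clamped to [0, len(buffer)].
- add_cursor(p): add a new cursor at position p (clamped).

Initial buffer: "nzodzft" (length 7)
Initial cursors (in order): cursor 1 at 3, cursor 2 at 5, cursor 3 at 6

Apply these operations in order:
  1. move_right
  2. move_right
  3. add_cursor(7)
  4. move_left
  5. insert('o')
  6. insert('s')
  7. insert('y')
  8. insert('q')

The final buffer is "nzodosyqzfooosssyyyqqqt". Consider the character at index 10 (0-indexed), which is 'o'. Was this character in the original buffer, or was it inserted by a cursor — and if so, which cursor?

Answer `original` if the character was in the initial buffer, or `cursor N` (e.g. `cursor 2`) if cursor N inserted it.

Answer: cursor 2

Derivation:
After op 1 (move_right): buffer="nzodzft" (len 7), cursors c1@4 c2@6 c3@7, authorship .......
After op 2 (move_right): buffer="nzodzft" (len 7), cursors c1@5 c2@7 c3@7, authorship .......
After op 3 (add_cursor(7)): buffer="nzodzft" (len 7), cursors c1@5 c2@7 c3@7 c4@7, authorship .......
After op 4 (move_left): buffer="nzodzft" (len 7), cursors c1@4 c2@6 c3@6 c4@6, authorship .......
After op 5 (insert('o')): buffer="nzodozfooot" (len 11), cursors c1@5 c2@10 c3@10 c4@10, authorship ....1..234.
After op 6 (insert('s')): buffer="nzodoszfooossst" (len 15), cursors c1@6 c2@14 c3@14 c4@14, authorship ....11..234234.
After op 7 (insert('y')): buffer="nzodosyzfooosssyyyt" (len 19), cursors c1@7 c2@18 c3@18 c4@18, authorship ....111..234234234.
After op 8 (insert('q')): buffer="nzodosyqzfooosssyyyqqqt" (len 23), cursors c1@8 c2@22 c3@22 c4@22, authorship ....1111..234234234234.
Authorship (.=original, N=cursor N): . . . . 1 1 1 1 . . 2 3 4 2 3 4 2 3 4 2 3 4 .
Index 10: author = 2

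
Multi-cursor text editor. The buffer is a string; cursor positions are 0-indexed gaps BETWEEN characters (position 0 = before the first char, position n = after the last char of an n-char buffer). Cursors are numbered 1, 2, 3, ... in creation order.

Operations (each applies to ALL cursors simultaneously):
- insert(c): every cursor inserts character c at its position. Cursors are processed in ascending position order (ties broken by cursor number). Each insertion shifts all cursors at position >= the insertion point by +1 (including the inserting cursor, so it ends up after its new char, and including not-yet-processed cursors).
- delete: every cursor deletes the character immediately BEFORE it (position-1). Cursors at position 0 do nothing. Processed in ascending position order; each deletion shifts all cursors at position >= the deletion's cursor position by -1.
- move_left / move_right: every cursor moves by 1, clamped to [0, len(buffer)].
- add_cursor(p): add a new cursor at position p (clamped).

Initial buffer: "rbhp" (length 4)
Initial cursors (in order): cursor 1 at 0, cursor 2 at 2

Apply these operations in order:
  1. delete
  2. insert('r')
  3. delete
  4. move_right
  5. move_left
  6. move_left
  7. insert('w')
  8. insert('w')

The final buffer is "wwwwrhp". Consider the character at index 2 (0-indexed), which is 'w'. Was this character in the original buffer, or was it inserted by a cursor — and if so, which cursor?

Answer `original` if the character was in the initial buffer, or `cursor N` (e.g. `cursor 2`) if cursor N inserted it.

After op 1 (delete): buffer="rhp" (len 3), cursors c1@0 c2@1, authorship ...
After op 2 (insert('r')): buffer="rrrhp" (len 5), cursors c1@1 c2@3, authorship 1.2..
After op 3 (delete): buffer="rhp" (len 3), cursors c1@0 c2@1, authorship ...
After op 4 (move_right): buffer="rhp" (len 3), cursors c1@1 c2@2, authorship ...
After op 5 (move_left): buffer="rhp" (len 3), cursors c1@0 c2@1, authorship ...
After op 6 (move_left): buffer="rhp" (len 3), cursors c1@0 c2@0, authorship ...
After op 7 (insert('w')): buffer="wwrhp" (len 5), cursors c1@2 c2@2, authorship 12...
After op 8 (insert('w')): buffer="wwwwrhp" (len 7), cursors c1@4 c2@4, authorship 1212...
Authorship (.=original, N=cursor N): 1 2 1 2 . . .
Index 2: author = 1

Answer: cursor 1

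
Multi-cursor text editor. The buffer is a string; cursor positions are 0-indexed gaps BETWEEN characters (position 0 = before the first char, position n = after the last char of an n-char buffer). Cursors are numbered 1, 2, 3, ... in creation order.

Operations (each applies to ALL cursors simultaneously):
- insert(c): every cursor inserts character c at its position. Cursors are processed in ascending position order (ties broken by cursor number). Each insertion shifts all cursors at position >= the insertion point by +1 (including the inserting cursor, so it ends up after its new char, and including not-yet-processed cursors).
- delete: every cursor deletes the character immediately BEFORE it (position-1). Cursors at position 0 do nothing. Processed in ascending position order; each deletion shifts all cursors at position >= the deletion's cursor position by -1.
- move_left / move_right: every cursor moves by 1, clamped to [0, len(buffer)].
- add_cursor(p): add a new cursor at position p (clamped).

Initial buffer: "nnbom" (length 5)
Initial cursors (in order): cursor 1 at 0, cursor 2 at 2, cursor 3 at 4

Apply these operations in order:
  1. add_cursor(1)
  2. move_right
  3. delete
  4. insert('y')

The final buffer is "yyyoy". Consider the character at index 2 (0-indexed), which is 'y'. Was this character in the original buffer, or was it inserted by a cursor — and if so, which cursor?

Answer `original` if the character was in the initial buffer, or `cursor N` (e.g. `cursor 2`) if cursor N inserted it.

After op 1 (add_cursor(1)): buffer="nnbom" (len 5), cursors c1@0 c4@1 c2@2 c3@4, authorship .....
After op 2 (move_right): buffer="nnbom" (len 5), cursors c1@1 c4@2 c2@3 c3@5, authorship .....
After op 3 (delete): buffer="o" (len 1), cursors c1@0 c2@0 c4@0 c3@1, authorship .
After op 4 (insert('y')): buffer="yyyoy" (len 5), cursors c1@3 c2@3 c4@3 c3@5, authorship 124.3
Authorship (.=original, N=cursor N): 1 2 4 . 3
Index 2: author = 4

Answer: cursor 4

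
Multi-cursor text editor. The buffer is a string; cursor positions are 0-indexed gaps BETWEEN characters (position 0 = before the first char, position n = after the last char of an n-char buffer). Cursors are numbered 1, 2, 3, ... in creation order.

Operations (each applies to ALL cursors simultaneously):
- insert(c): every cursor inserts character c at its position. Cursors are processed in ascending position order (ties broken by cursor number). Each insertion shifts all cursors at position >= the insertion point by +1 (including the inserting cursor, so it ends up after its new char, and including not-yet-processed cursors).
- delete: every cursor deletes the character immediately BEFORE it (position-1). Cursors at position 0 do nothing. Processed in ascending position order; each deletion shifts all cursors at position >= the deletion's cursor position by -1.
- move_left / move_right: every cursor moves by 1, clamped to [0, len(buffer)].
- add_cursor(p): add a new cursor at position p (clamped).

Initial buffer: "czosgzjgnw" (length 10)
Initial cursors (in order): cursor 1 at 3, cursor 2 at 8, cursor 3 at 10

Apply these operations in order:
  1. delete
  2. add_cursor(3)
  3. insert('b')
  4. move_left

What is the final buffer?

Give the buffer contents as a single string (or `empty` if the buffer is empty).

Answer: czbsbgzjbnb

Derivation:
After op 1 (delete): buffer="czsgzjn" (len 7), cursors c1@2 c2@6 c3@7, authorship .......
After op 2 (add_cursor(3)): buffer="czsgzjn" (len 7), cursors c1@2 c4@3 c2@6 c3@7, authorship .......
After op 3 (insert('b')): buffer="czbsbgzjbnb" (len 11), cursors c1@3 c4@5 c2@9 c3@11, authorship ..1.4...2.3
After op 4 (move_left): buffer="czbsbgzjbnb" (len 11), cursors c1@2 c4@4 c2@8 c3@10, authorship ..1.4...2.3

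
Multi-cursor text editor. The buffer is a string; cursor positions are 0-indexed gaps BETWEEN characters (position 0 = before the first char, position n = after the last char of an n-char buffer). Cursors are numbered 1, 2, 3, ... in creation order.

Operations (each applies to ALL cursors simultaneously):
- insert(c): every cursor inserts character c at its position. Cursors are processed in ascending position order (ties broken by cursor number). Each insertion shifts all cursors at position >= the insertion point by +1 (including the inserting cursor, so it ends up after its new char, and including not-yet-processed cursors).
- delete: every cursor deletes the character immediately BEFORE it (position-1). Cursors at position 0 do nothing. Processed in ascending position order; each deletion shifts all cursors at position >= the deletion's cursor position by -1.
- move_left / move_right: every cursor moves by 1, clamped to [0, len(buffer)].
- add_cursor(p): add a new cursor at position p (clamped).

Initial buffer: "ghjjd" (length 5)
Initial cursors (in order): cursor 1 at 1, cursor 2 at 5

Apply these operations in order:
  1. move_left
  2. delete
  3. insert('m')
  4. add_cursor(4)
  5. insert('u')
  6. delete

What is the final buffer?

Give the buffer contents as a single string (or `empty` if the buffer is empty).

Answer: mghjmd

Derivation:
After op 1 (move_left): buffer="ghjjd" (len 5), cursors c1@0 c2@4, authorship .....
After op 2 (delete): buffer="ghjd" (len 4), cursors c1@0 c2@3, authorship ....
After op 3 (insert('m')): buffer="mghjmd" (len 6), cursors c1@1 c2@5, authorship 1...2.
After op 4 (add_cursor(4)): buffer="mghjmd" (len 6), cursors c1@1 c3@4 c2@5, authorship 1...2.
After op 5 (insert('u')): buffer="mughjumud" (len 9), cursors c1@2 c3@6 c2@8, authorship 11...322.
After op 6 (delete): buffer="mghjmd" (len 6), cursors c1@1 c3@4 c2@5, authorship 1...2.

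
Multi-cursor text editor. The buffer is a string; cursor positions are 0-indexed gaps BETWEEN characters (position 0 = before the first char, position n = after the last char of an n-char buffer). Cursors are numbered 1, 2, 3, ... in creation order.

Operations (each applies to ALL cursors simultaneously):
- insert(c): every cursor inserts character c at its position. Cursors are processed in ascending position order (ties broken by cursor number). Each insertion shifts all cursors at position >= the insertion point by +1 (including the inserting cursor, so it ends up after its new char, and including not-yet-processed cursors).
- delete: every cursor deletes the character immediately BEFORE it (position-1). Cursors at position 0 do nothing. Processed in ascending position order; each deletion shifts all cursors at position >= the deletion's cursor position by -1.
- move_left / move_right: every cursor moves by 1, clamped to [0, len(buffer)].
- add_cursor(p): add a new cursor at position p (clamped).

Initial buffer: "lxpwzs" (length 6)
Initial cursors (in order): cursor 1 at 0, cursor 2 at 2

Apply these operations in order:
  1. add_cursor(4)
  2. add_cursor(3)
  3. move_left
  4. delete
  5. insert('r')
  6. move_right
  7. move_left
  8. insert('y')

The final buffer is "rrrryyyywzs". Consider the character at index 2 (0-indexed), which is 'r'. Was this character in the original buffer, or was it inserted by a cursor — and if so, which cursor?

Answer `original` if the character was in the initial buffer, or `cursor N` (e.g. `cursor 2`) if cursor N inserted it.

After op 1 (add_cursor(4)): buffer="lxpwzs" (len 6), cursors c1@0 c2@2 c3@4, authorship ......
After op 2 (add_cursor(3)): buffer="lxpwzs" (len 6), cursors c1@0 c2@2 c4@3 c3@4, authorship ......
After op 3 (move_left): buffer="lxpwzs" (len 6), cursors c1@0 c2@1 c4@2 c3@3, authorship ......
After op 4 (delete): buffer="wzs" (len 3), cursors c1@0 c2@0 c3@0 c4@0, authorship ...
After op 5 (insert('r')): buffer="rrrrwzs" (len 7), cursors c1@4 c2@4 c3@4 c4@4, authorship 1234...
After op 6 (move_right): buffer="rrrrwzs" (len 7), cursors c1@5 c2@5 c3@5 c4@5, authorship 1234...
After op 7 (move_left): buffer="rrrrwzs" (len 7), cursors c1@4 c2@4 c3@4 c4@4, authorship 1234...
After op 8 (insert('y')): buffer="rrrryyyywzs" (len 11), cursors c1@8 c2@8 c3@8 c4@8, authorship 12341234...
Authorship (.=original, N=cursor N): 1 2 3 4 1 2 3 4 . . .
Index 2: author = 3

Answer: cursor 3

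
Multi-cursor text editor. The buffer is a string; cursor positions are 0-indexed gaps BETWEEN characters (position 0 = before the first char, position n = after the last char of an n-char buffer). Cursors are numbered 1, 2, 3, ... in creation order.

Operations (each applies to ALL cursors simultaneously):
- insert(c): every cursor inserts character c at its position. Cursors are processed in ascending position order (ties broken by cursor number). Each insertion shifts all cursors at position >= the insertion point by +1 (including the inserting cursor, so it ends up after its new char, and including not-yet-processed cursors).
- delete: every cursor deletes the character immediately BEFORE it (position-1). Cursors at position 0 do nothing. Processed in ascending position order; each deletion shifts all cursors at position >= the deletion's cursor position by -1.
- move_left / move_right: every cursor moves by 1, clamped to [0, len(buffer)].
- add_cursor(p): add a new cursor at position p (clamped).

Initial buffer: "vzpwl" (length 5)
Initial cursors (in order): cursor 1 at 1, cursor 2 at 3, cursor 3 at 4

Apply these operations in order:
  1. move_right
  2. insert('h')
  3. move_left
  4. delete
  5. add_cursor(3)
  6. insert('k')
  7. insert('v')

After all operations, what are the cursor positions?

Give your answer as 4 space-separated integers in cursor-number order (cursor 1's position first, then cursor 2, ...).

After op 1 (move_right): buffer="vzpwl" (len 5), cursors c1@2 c2@4 c3@5, authorship .....
After op 2 (insert('h')): buffer="vzhpwhlh" (len 8), cursors c1@3 c2@6 c3@8, authorship ..1..2.3
After op 3 (move_left): buffer="vzhpwhlh" (len 8), cursors c1@2 c2@5 c3@7, authorship ..1..2.3
After op 4 (delete): buffer="vhphh" (len 5), cursors c1@1 c2@3 c3@4, authorship .1.23
After op 5 (add_cursor(3)): buffer="vhphh" (len 5), cursors c1@1 c2@3 c4@3 c3@4, authorship .1.23
After op 6 (insert('k')): buffer="vkhpkkhkh" (len 9), cursors c1@2 c2@6 c4@6 c3@8, authorship .11.24233
After op 7 (insert('v')): buffer="vkvhpkkvvhkvh" (len 13), cursors c1@3 c2@9 c4@9 c3@12, authorship .111.24242333

Answer: 3 9 12 9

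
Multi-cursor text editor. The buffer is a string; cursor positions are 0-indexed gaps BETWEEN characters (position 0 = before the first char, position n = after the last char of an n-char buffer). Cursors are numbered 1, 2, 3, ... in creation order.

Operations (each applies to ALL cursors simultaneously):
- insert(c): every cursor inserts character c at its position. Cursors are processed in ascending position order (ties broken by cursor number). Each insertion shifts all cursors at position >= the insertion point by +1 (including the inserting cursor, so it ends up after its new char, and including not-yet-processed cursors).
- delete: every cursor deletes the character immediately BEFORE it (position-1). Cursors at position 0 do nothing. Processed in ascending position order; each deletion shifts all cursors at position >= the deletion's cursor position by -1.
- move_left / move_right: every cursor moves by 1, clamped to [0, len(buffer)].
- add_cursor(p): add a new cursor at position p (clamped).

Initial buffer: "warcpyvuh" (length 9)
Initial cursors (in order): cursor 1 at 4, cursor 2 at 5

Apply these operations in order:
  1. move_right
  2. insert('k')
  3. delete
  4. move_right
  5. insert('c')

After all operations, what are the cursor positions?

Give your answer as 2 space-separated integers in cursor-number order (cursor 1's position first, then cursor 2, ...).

After op 1 (move_right): buffer="warcpyvuh" (len 9), cursors c1@5 c2@6, authorship .........
After op 2 (insert('k')): buffer="warcpkykvuh" (len 11), cursors c1@6 c2@8, authorship .....1.2...
After op 3 (delete): buffer="warcpyvuh" (len 9), cursors c1@5 c2@6, authorship .........
After op 4 (move_right): buffer="warcpyvuh" (len 9), cursors c1@6 c2@7, authorship .........
After op 5 (insert('c')): buffer="warcpycvcuh" (len 11), cursors c1@7 c2@9, authorship ......1.2..

Answer: 7 9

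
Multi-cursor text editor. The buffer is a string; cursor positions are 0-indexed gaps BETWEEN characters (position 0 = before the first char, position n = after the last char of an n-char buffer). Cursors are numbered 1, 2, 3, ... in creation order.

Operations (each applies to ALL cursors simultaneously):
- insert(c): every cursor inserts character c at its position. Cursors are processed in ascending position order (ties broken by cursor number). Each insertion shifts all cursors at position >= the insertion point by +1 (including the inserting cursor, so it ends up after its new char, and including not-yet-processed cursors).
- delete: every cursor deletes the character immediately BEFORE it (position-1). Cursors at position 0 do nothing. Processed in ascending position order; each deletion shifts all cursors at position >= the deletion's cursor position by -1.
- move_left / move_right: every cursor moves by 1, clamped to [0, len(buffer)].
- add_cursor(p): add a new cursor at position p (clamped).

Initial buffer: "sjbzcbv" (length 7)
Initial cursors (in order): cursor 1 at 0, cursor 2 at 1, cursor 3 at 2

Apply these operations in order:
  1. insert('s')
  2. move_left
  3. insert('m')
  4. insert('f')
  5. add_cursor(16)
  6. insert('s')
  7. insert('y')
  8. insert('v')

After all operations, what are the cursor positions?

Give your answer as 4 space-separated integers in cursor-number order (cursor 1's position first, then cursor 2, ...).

After op 1 (insert('s')): buffer="sssjsbzcbv" (len 10), cursors c1@1 c2@3 c3@5, authorship 1.2.3.....
After op 2 (move_left): buffer="sssjsbzcbv" (len 10), cursors c1@0 c2@2 c3@4, authorship 1.2.3.....
After op 3 (insert('m')): buffer="mssmsjmsbzcbv" (len 13), cursors c1@1 c2@4 c3@7, authorship 11.22.33.....
After op 4 (insert('f')): buffer="mfssmfsjmfsbzcbv" (len 16), cursors c1@2 c2@6 c3@10, authorship 111.222.333.....
After op 5 (add_cursor(16)): buffer="mfssmfsjmfsbzcbv" (len 16), cursors c1@2 c2@6 c3@10 c4@16, authorship 111.222.333.....
After op 6 (insert('s')): buffer="mfsssmfssjmfssbzcbvs" (len 20), cursors c1@3 c2@8 c3@13 c4@20, authorship 1111.2222.3333.....4
After op 7 (insert('y')): buffer="mfsyssmfsysjmfsysbzcbvsy" (len 24), cursors c1@4 c2@10 c3@16 c4@24, authorship 11111.22222.33333.....44
After op 8 (insert('v')): buffer="mfsyvssmfsyvsjmfsyvsbzcbvsyv" (len 28), cursors c1@5 c2@12 c3@19 c4@28, authorship 111111.222222.333333.....444

Answer: 5 12 19 28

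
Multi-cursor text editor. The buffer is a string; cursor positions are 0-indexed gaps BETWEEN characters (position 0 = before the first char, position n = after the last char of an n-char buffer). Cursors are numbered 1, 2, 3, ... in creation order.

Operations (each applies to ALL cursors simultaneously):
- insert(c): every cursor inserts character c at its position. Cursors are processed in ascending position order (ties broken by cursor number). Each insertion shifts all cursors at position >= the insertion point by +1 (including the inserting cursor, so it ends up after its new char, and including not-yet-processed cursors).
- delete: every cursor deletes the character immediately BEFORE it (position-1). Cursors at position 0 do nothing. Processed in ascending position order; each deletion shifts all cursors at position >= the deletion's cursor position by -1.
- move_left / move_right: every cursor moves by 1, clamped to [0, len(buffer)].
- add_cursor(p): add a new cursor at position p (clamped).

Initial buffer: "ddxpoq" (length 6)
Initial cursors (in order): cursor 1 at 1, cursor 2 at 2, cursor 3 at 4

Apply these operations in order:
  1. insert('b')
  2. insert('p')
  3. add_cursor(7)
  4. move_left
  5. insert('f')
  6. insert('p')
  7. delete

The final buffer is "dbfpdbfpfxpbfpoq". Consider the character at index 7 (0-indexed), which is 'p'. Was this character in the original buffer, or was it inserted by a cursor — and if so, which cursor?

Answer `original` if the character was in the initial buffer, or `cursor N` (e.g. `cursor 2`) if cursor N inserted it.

Answer: cursor 2

Derivation:
After op 1 (insert('b')): buffer="dbdbxpboq" (len 9), cursors c1@2 c2@4 c3@7, authorship .1.2..3..
After op 2 (insert('p')): buffer="dbpdbpxpbpoq" (len 12), cursors c1@3 c2@6 c3@10, authorship .11.22..33..
After op 3 (add_cursor(7)): buffer="dbpdbpxpbpoq" (len 12), cursors c1@3 c2@6 c4@7 c3@10, authorship .11.22..33..
After op 4 (move_left): buffer="dbpdbpxpbpoq" (len 12), cursors c1@2 c2@5 c4@6 c3@9, authorship .11.22..33..
After op 5 (insert('f')): buffer="dbfpdbfpfxpbfpoq" (len 16), cursors c1@3 c2@7 c4@9 c3@13, authorship .111.2224..333..
After op 6 (insert('p')): buffer="dbfppdbfppfpxpbfppoq" (len 20), cursors c1@4 c2@9 c4@12 c3@17, authorship .1111.222244..3333..
After op 7 (delete): buffer="dbfpdbfpfxpbfpoq" (len 16), cursors c1@3 c2@7 c4@9 c3@13, authorship .111.2224..333..
Authorship (.=original, N=cursor N): . 1 1 1 . 2 2 2 4 . . 3 3 3 . .
Index 7: author = 2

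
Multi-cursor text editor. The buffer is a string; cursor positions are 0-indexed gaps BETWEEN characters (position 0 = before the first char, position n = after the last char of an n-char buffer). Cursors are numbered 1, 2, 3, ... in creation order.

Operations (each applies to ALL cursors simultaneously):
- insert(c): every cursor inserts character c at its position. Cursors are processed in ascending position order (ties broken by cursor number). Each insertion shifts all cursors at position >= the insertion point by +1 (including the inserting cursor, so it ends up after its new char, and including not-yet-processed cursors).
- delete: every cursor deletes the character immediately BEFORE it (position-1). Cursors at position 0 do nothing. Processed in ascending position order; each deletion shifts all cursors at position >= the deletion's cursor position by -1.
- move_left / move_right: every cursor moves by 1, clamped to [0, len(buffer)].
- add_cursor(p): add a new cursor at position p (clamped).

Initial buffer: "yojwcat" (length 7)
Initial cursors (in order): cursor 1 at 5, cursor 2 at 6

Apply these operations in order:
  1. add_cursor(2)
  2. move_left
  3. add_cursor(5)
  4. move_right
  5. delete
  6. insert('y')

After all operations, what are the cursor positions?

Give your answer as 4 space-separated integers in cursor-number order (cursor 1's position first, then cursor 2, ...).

After op 1 (add_cursor(2)): buffer="yojwcat" (len 7), cursors c3@2 c1@5 c2@6, authorship .......
After op 2 (move_left): buffer="yojwcat" (len 7), cursors c3@1 c1@4 c2@5, authorship .......
After op 3 (add_cursor(5)): buffer="yojwcat" (len 7), cursors c3@1 c1@4 c2@5 c4@5, authorship .......
After op 4 (move_right): buffer="yojwcat" (len 7), cursors c3@2 c1@5 c2@6 c4@6, authorship .......
After op 5 (delete): buffer="yjt" (len 3), cursors c3@1 c1@2 c2@2 c4@2, authorship ...
After op 6 (insert('y')): buffer="yyjyyyt" (len 7), cursors c3@2 c1@6 c2@6 c4@6, authorship .3.124.

Answer: 6 6 2 6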